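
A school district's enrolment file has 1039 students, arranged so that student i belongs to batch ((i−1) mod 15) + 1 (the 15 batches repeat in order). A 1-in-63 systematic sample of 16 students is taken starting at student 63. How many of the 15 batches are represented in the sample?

Consecutive selections differ by k = 63, so their batch numbers differ by 63 mod 15 = 3.
gcd(63, 15) = 3, so the sample visits 15/3 = 5 distinct residues mod 15.
Start 63 is batch 3; the batches hit are 3, 6, 9, 12, 15.

5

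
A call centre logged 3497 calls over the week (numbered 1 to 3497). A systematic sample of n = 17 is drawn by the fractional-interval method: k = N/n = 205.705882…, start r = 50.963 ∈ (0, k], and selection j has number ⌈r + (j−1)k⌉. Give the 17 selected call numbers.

51, 257, 463, 669, 874, 1080, 1286, 1491, 1697, 1903, 2109, 2314, 2520, 2726, 2931, 3137, 3343

j=1: r + 0k = 50.963 → ⌈·⌉ = 51
j=2: r + 1k = 256.668882… → ⌈·⌉ = 257
j=3: r + 2k = 462.374764… → ⌈·⌉ = 463
j=4: r + 3k = 668.080647… → ⌈·⌉ = 669
j=5: r + 4k = 873.786529… → ⌈·⌉ = 874
j=6: r + 5k = 1079.492411… → ⌈·⌉ = 1080
j=7: r + 6k = 1285.198294… → ⌈·⌉ = 1286
j=8: r + 7k = 1490.904176… → ⌈·⌉ = 1491
j=9: r + 8k = 1696.610058… → ⌈·⌉ = 1697
j=10: r + 9k = 1902.315941… → ⌈·⌉ = 1903
j=11: r + 10k = 2108.021823… → ⌈·⌉ = 2109
j=12: r + 11k = 2313.727705… → ⌈·⌉ = 2314
j=13: r + 12k = 2519.433588… → ⌈·⌉ = 2520
j=14: r + 13k = 2725.139470… → ⌈·⌉ = 2726
j=15: r + 14k = 2930.845352… → ⌈·⌉ = 2931
j=16: r + 15k = 3136.551235… → ⌈·⌉ = 3137
j=17: r + 16k = 3342.257117… → ⌈·⌉ = 3343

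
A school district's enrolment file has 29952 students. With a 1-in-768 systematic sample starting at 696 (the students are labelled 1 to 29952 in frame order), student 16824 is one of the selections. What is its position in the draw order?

k = 768
position = (16824 − 696)/768 + 1 = 16128/768 + 1 = 21 + 1 = 22

22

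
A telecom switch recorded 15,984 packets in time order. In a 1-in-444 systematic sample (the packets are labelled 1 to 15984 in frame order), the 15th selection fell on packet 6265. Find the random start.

49

k = 444
r = 6265 − (15−1)×444 = 6265 − 6216 = 49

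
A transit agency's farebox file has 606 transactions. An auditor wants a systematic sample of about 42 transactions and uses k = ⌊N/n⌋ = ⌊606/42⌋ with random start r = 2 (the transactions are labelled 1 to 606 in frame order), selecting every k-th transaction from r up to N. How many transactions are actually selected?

44

k = ⌊606/42⌋ = 14
Achieved size = ⌊(606 − 2)/14⌋ + 1 = ⌊604/14⌋ + 1 = 43 + 1 = 44
(last selection: 2 + 43×14 = 604 ≤ 606; next would be 618 > 606)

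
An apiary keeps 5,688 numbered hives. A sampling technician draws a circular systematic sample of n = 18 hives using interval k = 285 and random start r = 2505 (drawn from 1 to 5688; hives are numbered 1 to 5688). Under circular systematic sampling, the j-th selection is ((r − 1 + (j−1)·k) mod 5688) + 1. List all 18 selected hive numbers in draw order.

Selection 1: 2505
Selection 2: 2505 + 285 = 2790
Selection 3: 2790 + 285 = 3075
Selection 4: 3075 + 285 = 3360
Selection 5: 3360 + 285 = 3645
Selection 6: 3645 + 285 = 3930
Selection 7: 3930 + 285 = 4215
Selection 8: 4215 + 285 = 4500
Selection 9: 4500 + 285 = 4785
Selection 10: 4785 + 285 = 5070
Selection 11: 5070 + 285 = 5355
Selection 12: 5355 + 285 = 5640
Selection 13: 5640 + 285 = 5925 → 5925 − 5688 = 237
Selection 14: 237 + 285 = 522
Selection 15: 522 + 285 = 807
Selection 16: 807 + 285 = 1092
Selection 17: 1092 + 285 = 1377
Selection 18: 1377 + 285 = 1662

2505, 2790, 3075, 3360, 3645, 3930, 4215, 4500, 4785, 5070, 5355, 5640, 237, 522, 807, 1092, 1377, 1662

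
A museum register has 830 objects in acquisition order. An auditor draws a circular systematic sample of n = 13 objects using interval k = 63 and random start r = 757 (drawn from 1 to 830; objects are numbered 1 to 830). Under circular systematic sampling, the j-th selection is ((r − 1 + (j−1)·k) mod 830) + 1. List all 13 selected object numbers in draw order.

Selection 1: 757
Selection 2: 757 + 63 = 820
Selection 3: 820 + 63 = 883 → 883 − 830 = 53
Selection 4: 53 + 63 = 116
Selection 5: 116 + 63 = 179
Selection 6: 179 + 63 = 242
Selection 7: 242 + 63 = 305
Selection 8: 305 + 63 = 368
Selection 9: 368 + 63 = 431
Selection 10: 431 + 63 = 494
Selection 11: 494 + 63 = 557
Selection 12: 557 + 63 = 620
Selection 13: 620 + 63 = 683

757, 820, 53, 116, 179, 242, 305, 368, 431, 494, 557, 620, 683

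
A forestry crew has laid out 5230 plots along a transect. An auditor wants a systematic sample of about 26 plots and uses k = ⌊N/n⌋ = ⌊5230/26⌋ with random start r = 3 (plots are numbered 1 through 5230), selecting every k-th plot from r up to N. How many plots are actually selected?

27

k = ⌊5230/26⌋ = 201
Achieved size = ⌊(5230 − 3)/201⌋ + 1 = ⌊5227/201⌋ + 1 = 26 + 1 = 27
(last selection: 3 + 26×201 = 5229 ≤ 5230; next would be 5430 > 5230)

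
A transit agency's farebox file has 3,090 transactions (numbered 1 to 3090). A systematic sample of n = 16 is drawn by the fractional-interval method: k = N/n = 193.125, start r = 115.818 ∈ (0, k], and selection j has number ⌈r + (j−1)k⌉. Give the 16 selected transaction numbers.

116, 309, 503, 696, 889, 1082, 1275, 1468, 1661, 1854, 2048, 2241, 2434, 2627, 2820, 3013

j=1: r + 0k = 115.818 → ⌈·⌉ = 116
j=2: r + 1k = 308.943 → ⌈·⌉ = 309
j=3: r + 2k = 502.068 → ⌈·⌉ = 503
j=4: r + 3k = 695.193 → ⌈·⌉ = 696
j=5: r + 4k = 888.318 → ⌈·⌉ = 889
j=6: r + 5k = 1081.443 → ⌈·⌉ = 1082
j=7: r + 6k = 1274.568 → ⌈·⌉ = 1275
j=8: r + 7k = 1467.693 → ⌈·⌉ = 1468
j=9: r + 8k = 1660.818 → ⌈·⌉ = 1661
j=10: r + 9k = 1853.943 → ⌈·⌉ = 1854
j=11: r + 10k = 2047.068 → ⌈·⌉ = 2048
j=12: r + 11k = 2240.193 → ⌈·⌉ = 2241
j=13: r + 12k = 2433.318 → ⌈·⌉ = 2434
j=14: r + 13k = 2626.443 → ⌈·⌉ = 2627
j=15: r + 14k = 2819.568 → ⌈·⌉ = 2820
j=16: r + 15k = 3012.693 → ⌈·⌉ = 3013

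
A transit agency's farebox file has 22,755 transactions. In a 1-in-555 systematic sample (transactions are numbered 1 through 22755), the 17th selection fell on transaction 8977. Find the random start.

97

k = 555
r = 8977 − (17−1)×555 = 8977 − 8880 = 97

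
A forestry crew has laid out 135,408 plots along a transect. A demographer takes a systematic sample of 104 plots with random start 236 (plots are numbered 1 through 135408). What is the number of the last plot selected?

134342

k = 135408/104 = 1302
104th selection = r + (104−1)·k = 236 + 103×1302 = 236 + 134106 = 134342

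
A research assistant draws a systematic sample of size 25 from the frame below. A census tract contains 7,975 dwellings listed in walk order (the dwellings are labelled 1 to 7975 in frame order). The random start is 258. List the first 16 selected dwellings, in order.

258, 577, 896, 1215, 1534, 1853, 2172, 2491, 2810, 3129, 3448, 3767, 4086, 4405, 4724, 5043

k = N/n = 7975/25 = 319
dwelling 1: 258
dwelling 2: 258 + 319 = 577
dwelling 3: 577 + 319 = 896
dwelling 4: 896 + 319 = 1215
dwelling 5: 1215 + 319 = 1534
dwelling 6: 1534 + 319 = 1853
dwelling 7: 1853 + 319 = 2172
dwelling 8: 2172 + 319 = 2491
dwelling 9: 2491 + 319 = 2810
dwelling 10: 2810 + 319 = 3129
dwelling 11: 3129 + 319 = 3448
dwelling 12: 3448 + 319 = 3767
dwelling 13: 3767 + 319 = 4086
dwelling 14: 4086 + 319 = 4405
dwelling 15: 4405 + 319 = 4724
dwelling 16: 4724 + 319 = 5043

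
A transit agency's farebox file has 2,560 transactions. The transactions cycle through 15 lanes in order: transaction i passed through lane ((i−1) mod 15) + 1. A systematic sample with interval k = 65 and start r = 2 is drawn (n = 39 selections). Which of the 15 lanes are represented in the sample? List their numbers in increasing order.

2, 7, 12

Consecutive selections differ by k = 65, so their lane numbers differ by 65 mod 15 = 5.
gcd(65, 15) = 5, so the sample visits 15/5 = 3 distinct residues mod 15.
Start 2 is lane 2; the lanes hit are 2, 7, 12.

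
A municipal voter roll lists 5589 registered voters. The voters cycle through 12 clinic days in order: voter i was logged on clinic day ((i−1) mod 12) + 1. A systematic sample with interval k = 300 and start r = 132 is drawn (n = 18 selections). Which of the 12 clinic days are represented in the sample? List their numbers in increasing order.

12

Consecutive selections differ by k = 300, so their clinic day numbers differ by 300 mod 12 = 0.
gcd(300, 12) = 12, so the sample visits 12/12 = 1 distinct residues mod 12.
Start 132 is clinic day 12; the clinic days hit are 12.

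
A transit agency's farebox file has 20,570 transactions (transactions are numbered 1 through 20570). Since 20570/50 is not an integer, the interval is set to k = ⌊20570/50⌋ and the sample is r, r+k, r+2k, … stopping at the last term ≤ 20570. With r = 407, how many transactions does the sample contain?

50

k = ⌊20570/50⌋ = 411
Achieved size = ⌊(20570 − 407)/411⌋ + 1 = ⌊20163/411⌋ + 1 = 49 + 1 = 50
(last selection: 407 + 49×411 = 20546 ≤ 20570; next would be 20957 > 20570)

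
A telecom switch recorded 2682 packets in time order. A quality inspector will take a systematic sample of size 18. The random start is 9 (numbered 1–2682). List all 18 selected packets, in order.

9, 158, 307, 456, 605, 754, 903, 1052, 1201, 1350, 1499, 1648, 1797, 1946, 2095, 2244, 2393, 2542

k = N/n = 2682/18 = 149
packet 1: 9
packet 2: 9 + 149 = 158
packet 3: 158 + 149 = 307
packet 4: 307 + 149 = 456
packet 5: 456 + 149 = 605
packet 6: 605 + 149 = 754
packet 7: 754 + 149 = 903
packet 8: 903 + 149 = 1052
packet 9: 1052 + 149 = 1201
packet 10: 1201 + 149 = 1350
packet 11: 1350 + 149 = 1499
packet 12: 1499 + 149 = 1648
packet 13: 1648 + 149 = 1797
packet 14: 1797 + 149 = 1946
packet 15: 1946 + 149 = 2095
packet 16: 2095 + 149 = 2244
packet 17: 2244 + 149 = 2393
packet 18: 2393 + 149 = 2542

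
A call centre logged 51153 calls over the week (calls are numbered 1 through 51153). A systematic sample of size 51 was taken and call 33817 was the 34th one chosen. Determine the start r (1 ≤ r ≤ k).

718

k = 51153/51 = 1003
r = 33817 − (34−1)×1003 = 33817 − 33099 = 718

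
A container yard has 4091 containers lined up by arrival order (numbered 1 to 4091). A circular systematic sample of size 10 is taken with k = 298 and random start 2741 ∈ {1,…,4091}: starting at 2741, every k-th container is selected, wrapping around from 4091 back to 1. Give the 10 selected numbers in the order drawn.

2741, 3039, 3337, 3635, 3933, 140, 438, 736, 1034, 1332

Selection 1: 2741
Selection 2: 2741 + 298 = 3039
Selection 3: 3039 + 298 = 3337
Selection 4: 3337 + 298 = 3635
Selection 5: 3635 + 298 = 3933
Selection 6: 3933 + 298 = 4231 → 4231 − 4091 = 140
Selection 7: 140 + 298 = 438
Selection 8: 438 + 298 = 736
Selection 9: 736 + 298 = 1034
Selection 10: 1034 + 298 = 1332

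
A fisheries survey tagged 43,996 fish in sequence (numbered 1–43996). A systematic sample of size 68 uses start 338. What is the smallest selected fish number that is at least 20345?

k = 43996/68 = 647
Steps past start: ⌈(20345 − 338)/647⌉ = ⌈20007/647⌉ = 31
Selected fish: 338 + 31×647 = 20395

20395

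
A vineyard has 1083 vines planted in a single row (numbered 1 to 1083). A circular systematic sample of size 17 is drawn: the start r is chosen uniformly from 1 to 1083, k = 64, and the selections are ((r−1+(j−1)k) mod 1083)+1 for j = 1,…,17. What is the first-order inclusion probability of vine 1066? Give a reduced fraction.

17/1083

For each position j, as r ranges over 1…1083 the j-th selection hits every vine exactly once, so vine 1066 is selected for exactly 17 of the 1083 starts.
Inclusion probability = 17/1083.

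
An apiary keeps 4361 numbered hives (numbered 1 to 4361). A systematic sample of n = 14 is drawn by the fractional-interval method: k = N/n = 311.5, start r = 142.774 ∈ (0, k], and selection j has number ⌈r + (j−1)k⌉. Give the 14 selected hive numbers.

143, 455, 766, 1078, 1389, 1701, 2012, 2324, 2635, 2947, 3258, 3570, 3881, 4193

j=1: r + 0k = 142.774 → ⌈·⌉ = 143
j=2: r + 1k = 454.274 → ⌈·⌉ = 455
j=3: r + 2k = 765.774 → ⌈·⌉ = 766
j=4: r + 3k = 1077.274 → ⌈·⌉ = 1078
j=5: r + 4k = 1388.774 → ⌈·⌉ = 1389
j=6: r + 5k = 1700.274 → ⌈·⌉ = 1701
j=7: r + 6k = 2011.774 → ⌈·⌉ = 2012
j=8: r + 7k = 2323.274 → ⌈·⌉ = 2324
j=9: r + 8k = 2634.774 → ⌈·⌉ = 2635
j=10: r + 9k = 2946.274 → ⌈·⌉ = 2947
j=11: r + 10k = 3257.774 → ⌈·⌉ = 3258
j=12: r + 11k = 3569.274 → ⌈·⌉ = 3570
j=13: r + 12k = 3880.774 → ⌈·⌉ = 3881
j=14: r + 13k = 4192.274 → ⌈·⌉ = 4193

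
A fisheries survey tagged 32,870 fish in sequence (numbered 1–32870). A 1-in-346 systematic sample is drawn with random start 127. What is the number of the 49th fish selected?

16735

k = 346
49th selection = r + (49−1)·k = 127 + 48×346 = 127 + 16608 = 16735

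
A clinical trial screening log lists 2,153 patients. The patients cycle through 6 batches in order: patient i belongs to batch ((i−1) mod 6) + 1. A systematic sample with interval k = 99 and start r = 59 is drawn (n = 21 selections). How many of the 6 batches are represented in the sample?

Consecutive selections differ by k = 99, so their batch numbers differ by 99 mod 6 = 3.
gcd(99, 6) = 3, so the sample visits 6/3 = 2 distinct residues mod 6.
Start 59 is batch 5; the batches hit are 2, 5.

2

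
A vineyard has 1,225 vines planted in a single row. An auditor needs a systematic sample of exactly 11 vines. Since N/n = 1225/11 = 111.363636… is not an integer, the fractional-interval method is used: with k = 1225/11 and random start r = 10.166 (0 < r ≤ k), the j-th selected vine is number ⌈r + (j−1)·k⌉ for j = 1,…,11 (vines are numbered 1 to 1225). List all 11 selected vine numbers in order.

11, 122, 233, 345, 456, 567, 679, 790, 902, 1013, 1124

j=1: r + 0k = 10.166 → ⌈·⌉ = 11
j=2: r + 1k = 121.529636… → ⌈·⌉ = 122
j=3: r + 2k = 232.893272… → ⌈·⌉ = 233
j=4: r + 3k = 344.256909… → ⌈·⌉ = 345
j=5: r + 4k = 455.620545… → ⌈·⌉ = 456
j=6: r + 5k = 566.984181… → ⌈·⌉ = 567
j=7: r + 6k = 678.347818… → ⌈·⌉ = 679
j=8: r + 7k = 789.711454… → ⌈·⌉ = 790
j=9: r + 8k = 901.075090… → ⌈·⌉ = 902
j=10: r + 9k = 1012.438727… → ⌈·⌉ = 1013
j=11: r + 10k = 1123.802363… → ⌈·⌉ = 1124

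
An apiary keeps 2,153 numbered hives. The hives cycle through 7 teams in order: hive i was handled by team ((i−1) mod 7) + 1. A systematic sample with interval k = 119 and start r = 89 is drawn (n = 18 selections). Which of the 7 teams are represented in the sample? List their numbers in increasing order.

5

Consecutive selections differ by k = 119, so their team numbers differ by 119 mod 7 = 0.
gcd(119, 7) = 7, so the sample visits 7/7 = 1 distinct residues mod 7.
Start 89 is team 5; the teams hit are 5.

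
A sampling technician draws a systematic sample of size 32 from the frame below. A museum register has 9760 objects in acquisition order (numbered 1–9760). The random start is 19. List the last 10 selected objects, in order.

k = N/n = 9760/32 = 305
23rd selection = 19 + 22×305 = 6729
24th: 6729 + 305 = 7034
25th: 7034 + 305 = 7339
26th: 7339 + 305 = 7644
27th: 7644 + 305 = 7949
28th: 7949 + 305 = 8254
29th: 8254 + 305 = 8559
30th: 8559 + 305 = 8864
31st: 8864 + 305 = 9169
32nd: 9169 + 305 = 9474

6729, 7034, 7339, 7644, 7949, 8254, 8559, 8864, 9169, 9474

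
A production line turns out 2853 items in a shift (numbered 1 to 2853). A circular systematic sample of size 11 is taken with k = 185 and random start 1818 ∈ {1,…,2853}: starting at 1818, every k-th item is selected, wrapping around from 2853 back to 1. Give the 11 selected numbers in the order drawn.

1818, 2003, 2188, 2373, 2558, 2743, 75, 260, 445, 630, 815

Selection 1: 1818
Selection 2: 1818 + 185 = 2003
Selection 3: 2003 + 185 = 2188
Selection 4: 2188 + 185 = 2373
Selection 5: 2373 + 185 = 2558
Selection 6: 2558 + 185 = 2743
Selection 7: 2743 + 185 = 2928 → 2928 − 2853 = 75
Selection 8: 75 + 185 = 260
Selection 9: 260 + 185 = 445
Selection 10: 445 + 185 = 630
Selection 11: 630 + 185 = 815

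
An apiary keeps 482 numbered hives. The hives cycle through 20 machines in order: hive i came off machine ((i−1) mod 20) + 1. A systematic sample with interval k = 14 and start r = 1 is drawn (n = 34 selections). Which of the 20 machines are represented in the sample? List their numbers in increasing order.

Consecutive selections differ by k = 14, so their machine numbers differ by 14 mod 20 = 14.
gcd(14, 20) = 2, so the sample visits 20/2 = 10 distinct residues mod 20.
Start 1 is machine 1; the machines hit are 1, 3, 5, 7, 9, 11, 13, 15, 17, 19.

1, 3, 5, 7, 9, 11, 13, 15, 17, 19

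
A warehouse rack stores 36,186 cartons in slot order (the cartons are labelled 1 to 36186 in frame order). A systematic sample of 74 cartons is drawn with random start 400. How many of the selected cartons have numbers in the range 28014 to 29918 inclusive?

k = 36186/74 = 489
First selection ≥ 28014: 400 + ⌈(28014−400)/489⌉·489 = 400 + 57×489 = 28273
Last selection ≤ 29918: 400 + ⌊(29918−400)/489⌋·489 = 400 + 60×489 = 29740
Count = 60 − 57 + 1 = 4

4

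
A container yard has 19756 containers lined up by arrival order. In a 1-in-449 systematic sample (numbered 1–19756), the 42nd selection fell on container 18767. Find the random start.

358

k = 449
r = 18767 − (42−1)×449 = 18767 − 18409 = 358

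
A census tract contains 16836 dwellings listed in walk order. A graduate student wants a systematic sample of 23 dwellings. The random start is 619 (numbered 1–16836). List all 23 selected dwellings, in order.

619, 1351, 2083, 2815, 3547, 4279, 5011, 5743, 6475, 7207, 7939, 8671, 9403, 10135, 10867, 11599, 12331, 13063, 13795, 14527, 15259, 15991, 16723

k = N/n = 16836/23 = 732
dwelling 1: 619
dwelling 2: 619 + 732 = 1351
dwelling 3: 1351 + 732 = 2083
dwelling 4: 2083 + 732 = 2815
dwelling 5: 2815 + 732 = 3547
dwelling 6: 3547 + 732 = 4279
dwelling 7: 4279 + 732 = 5011
dwelling 8: 5011 + 732 = 5743
dwelling 9: 5743 + 732 = 6475
dwelling 10: 6475 + 732 = 7207
dwelling 11: 7207 + 732 = 7939
dwelling 12: 7939 + 732 = 8671
dwelling 13: 8671 + 732 = 9403
dwelling 14: 9403 + 732 = 10135
dwelling 15: 10135 + 732 = 10867
dwelling 16: 10867 + 732 = 11599
dwelling 17: 11599 + 732 = 12331
dwelling 18: 12331 + 732 = 13063
dwelling 19: 13063 + 732 = 13795
dwelling 20: 13795 + 732 = 14527
dwelling 21: 14527 + 732 = 15259
dwelling 22: 15259 + 732 = 15991
dwelling 23: 15991 + 732 = 16723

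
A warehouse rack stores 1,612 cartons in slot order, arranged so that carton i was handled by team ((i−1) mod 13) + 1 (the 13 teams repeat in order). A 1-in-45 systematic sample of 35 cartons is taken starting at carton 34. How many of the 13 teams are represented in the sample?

Consecutive selections differ by k = 45, so their team numbers differ by 45 mod 13 = 6.
gcd(45, 13) = 1, so the sample visits 13/1 = 13 distinct residues mod 13.
Start 34 is team 8; the teams hit are 1, 2, 3, 4, 5, 6, 7, 8, 9, 10, 11, 12, 13.

13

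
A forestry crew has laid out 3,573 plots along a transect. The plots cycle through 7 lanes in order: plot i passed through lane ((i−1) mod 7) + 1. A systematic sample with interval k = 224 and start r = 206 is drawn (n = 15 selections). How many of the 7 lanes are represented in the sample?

1

Consecutive selections differ by k = 224, so their lane numbers differ by 224 mod 7 = 0.
gcd(224, 7) = 7, so the sample visits 7/7 = 1 distinct residues mod 7.
Start 206 is lane 3; the lanes hit are 3.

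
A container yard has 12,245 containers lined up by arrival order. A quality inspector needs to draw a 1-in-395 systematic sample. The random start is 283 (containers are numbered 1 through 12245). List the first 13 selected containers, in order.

container 1: 283
container 2: 283 + 395 = 678
container 3: 678 + 395 = 1073
container 4: 1073 + 395 = 1468
container 5: 1468 + 395 = 1863
container 6: 1863 + 395 = 2258
container 7: 2258 + 395 = 2653
container 8: 2653 + 395 = 3048
container 9: 3048 + 395 = 3443
container 10: 3443 + 395 = 3838
container 11: 3838 + 395 = 4233
container 12: 4233 + 395 = 4628
container 13: 4628 + 395 = 5023

283, 678, 1073, 1468, 1863, 2258, 2653, 3048, 3443, 3838, 4233, 4628, 5023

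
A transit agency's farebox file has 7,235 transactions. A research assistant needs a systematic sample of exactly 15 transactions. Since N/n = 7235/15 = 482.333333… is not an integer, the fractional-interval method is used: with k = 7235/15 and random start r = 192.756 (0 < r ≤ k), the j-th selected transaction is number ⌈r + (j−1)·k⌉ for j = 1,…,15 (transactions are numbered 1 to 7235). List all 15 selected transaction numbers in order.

193, 676, 1158, 1640, 2123, 2605, 3087, 3570, 4052, 4534, 5017, 5499, 5981, 6464, 6946

j=1: r + 0k = 192.756 → ⌈·⌉ = 193
j=2: r + 1k = 675.089333… → ⌈·⌉ = 676
j=3: r + 2k = 1157.422666… → ⌈·⌉ = 1158
j=4: r + 3k = 1639.756 → ⌈·⌉ = 1640
j=5: r + 4k = 2122.089333… → ⌈·⌉ = 2123
j=6: r + 5k = 2604.422666… → ⌈·⌉ = 2605
j=7: r + 6k = 3086.756 → ⌈·⌉ = 3087
j=8: r + 7k = 3569.089333… → ⌈·⌉ = 3570
j=9: r + 8k = 4051.422666… → ⌈·⌉ = 4052
j=10: r + 9k = 4533.756 → ⌈·⌉ = 4534
j=11: r + 10k = 5016.089333… → ⌈·⌉ = 5017
j=12: r + 11k = 5498.422666… → ⌈·⌉ = 5499
j=13: r + 12k = 5980.756 → ⌈·⌉ = 5981
j=14: r + 13k = 6463.089333… → ⌈·⌉ = 6464
j=15: r + 14k = 6945.422666… → ⌈·⌉ = 6946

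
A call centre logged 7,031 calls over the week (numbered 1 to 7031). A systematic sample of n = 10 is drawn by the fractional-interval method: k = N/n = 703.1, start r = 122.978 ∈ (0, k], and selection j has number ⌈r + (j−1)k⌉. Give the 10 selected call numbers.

123, 827, 1530, 2233, 2936, 3639, 4342, 5045, 5748, 6451

j=1: r + 0k = 122.978 → ⌈·⌉ = 123
j=2: r + 1k = 826.078 → ⌈·⌉ = 827
j=3: r + 2k = 1529.178 → ⌈·⌉ = 1530
j=4: r + 3k = 2232.278 → ⌈·⌉ = 2233
j=5: r + 4k = 2935.378 → ⌈·⌉ = 2936
j=6: r + 5k = 3638.478 → ⌈·⌉ = 3639
j=7: r + 6k = 4341.578 → ⌈·⌉ = 4342
j=8: r + 7k = 5044.678 → ⌈·⌉ = 5045
j=9: r + 8k = 5747.778 → ⌈·⌉ = 5748
j=10: r + 9k = 6450.878 → ⌈·⌉ = 6451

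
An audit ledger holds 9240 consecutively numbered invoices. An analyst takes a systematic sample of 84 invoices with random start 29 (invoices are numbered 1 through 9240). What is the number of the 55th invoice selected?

k = 9240/84 = 110
55th selection = r + (55−1)·k = 29 + 54×110 = 29 + 5940 = 5969

5969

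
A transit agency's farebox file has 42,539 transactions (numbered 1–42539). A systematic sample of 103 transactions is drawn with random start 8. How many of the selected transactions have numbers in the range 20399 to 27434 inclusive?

17

k = 42539/103 = 413
First selection ≥ 20399: 8 + ⌈(20399−8)/413⌉·413 = 8 + 50×413 = 20658
Last selection ≤ 27434: 8 + ⌊(27434−8)/413⌋·413 = 8 + 66×413 = 27266
Count = 66 − 50 + 1 = 17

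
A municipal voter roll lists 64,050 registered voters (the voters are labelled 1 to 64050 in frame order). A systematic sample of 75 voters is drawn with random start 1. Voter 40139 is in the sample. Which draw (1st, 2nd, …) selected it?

48

k = 64050/75 = 854
position = (40139 − 1)/854 + 1 = 40138/854 + 1 = 47 + 1 = 48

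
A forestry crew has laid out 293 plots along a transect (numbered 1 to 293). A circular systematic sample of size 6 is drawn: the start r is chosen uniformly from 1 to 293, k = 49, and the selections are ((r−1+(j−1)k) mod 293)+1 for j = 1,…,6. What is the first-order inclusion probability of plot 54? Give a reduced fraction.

6/293

For each position j, as r ranges over 1…293 the j-th selection hits every plot exactly once, so plot 54 is selected for exactly 6 of the 293 starts.
Inclusion probability = 6/293.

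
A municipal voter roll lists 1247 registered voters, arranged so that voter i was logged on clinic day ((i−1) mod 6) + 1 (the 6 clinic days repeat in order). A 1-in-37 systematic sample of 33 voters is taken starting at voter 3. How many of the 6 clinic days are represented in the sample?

6

Consecutive selections differ by k = 37, so their clinic day numbers differ by 37 mod 6 = 1.
gcd(37, 6) = 1, so the sample visits 6/1 = 6 distinct residues mod 6.
Start 3 is clinic day 3; the clinic days hit are 1, 2, 3, 4, 5, 6.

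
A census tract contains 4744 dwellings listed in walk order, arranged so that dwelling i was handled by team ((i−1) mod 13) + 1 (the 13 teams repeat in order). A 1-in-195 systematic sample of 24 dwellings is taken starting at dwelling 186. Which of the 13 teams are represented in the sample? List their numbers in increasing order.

4

Consecutive selections differ by k = 195, so their team numbers differ by 195 mod 13 = 0.
gcd(195, 13) = 13, so the sample visits 13/13 = 1 distinct residues mod 13.
Start 186 is team 4; the teams hit are 4.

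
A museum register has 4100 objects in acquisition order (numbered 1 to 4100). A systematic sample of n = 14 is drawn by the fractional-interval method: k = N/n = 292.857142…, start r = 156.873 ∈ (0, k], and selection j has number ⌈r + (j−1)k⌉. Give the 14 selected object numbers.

j=1: r + 0k = 156.873 → ⌈·⌉ = 157
j=2: r + 1k = 449.730142… → ⌈·⌉ = 450
j=3: r + 2k = 742.587285… → ⌈·⌉ = 743
j=4: r + 3k = 1035.444428… → ⌈·⌉ = 1036
j=5: r + 4k = 1328.301571… → ⌈·⌉ = 1329
j=6: r + 5k = 1621.158714… → ⌈·⌉ = 1622
j=7: r + 6k = 1914.015857… → ⌈·⌉ = 1915
j=8: r + 7k = 2206.873 → ⌈·⌉ = 2207
j=9: r + 8k = 2499.730142… → ⌈·⌉ = 2500
j=10: r + 9k = 2792.587285… → ⌈·⌉ = 2793
j=11: r + 10k = 3085.444428… → ⌈·⌉ = 3086
j=12: r + 11k = 3378.301571… → ⌈·⌉ = 3379
j=13: r + 12k = 3671.158714… → ⌈·⌉ = 3672
j=14: r + 13k = 3964.015857… → ⌈·⌉ = 3965

157, 450, 743, 1036, 1329, 1622, 1915, 2207, 2500, 2793, 3086, 3379, 3672, 3965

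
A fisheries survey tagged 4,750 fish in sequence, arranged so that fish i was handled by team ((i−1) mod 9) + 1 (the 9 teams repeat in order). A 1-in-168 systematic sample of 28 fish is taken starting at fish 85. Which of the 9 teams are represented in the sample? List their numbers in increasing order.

Consecutive selections differ by k = 168, so their team numbers differ by 168 mod 9 = 6.
gcd(168, 9) = 3, so the sample visits 9/3 = 3 distinct residues mod 9.
Start 85 is team 4; the teams hit are 1, 4, 7.

1, 4, 7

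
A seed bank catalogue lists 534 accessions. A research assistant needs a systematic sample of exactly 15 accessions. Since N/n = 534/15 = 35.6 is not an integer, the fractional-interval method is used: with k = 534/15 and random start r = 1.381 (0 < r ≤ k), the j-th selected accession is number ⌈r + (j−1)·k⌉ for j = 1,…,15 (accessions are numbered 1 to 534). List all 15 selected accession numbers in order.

2, 37, 73, 109, 144, 180, 215, 251, 287, 322, 358, 393, 429, 465, 500

j=1: r + 0k = 1.381 → ⌈·⌉ = 2
j=2: r + 1k = 36.981 → ⌈·⌉ = 37
j=3: r + 2k = 72.581 → ⌈·⌉ = 73
j=4: r + 3k = 108.181 → ⌈·⌉ = 109
j=5: r + 4k = 143.781 → ⌈·⌉ = 144
j=6: r + 5k = 179.381 → ⌈·⌉ = 180
j=7: r + 6k = 214.981 → ⌈·⌉ = 215
j=8: r + 7k = 250.581 → ⌈·⌉ = 251
j=9: r + 8k = 286.181 → ⌈·⌉ = 287
j=10: r + 9k = 321.781 → ⌈·⌉ = 322
j=11: r + 10k = 357.381 → ⌈·⌉ = 358
j=12: r + 11k = 392.981 → ⌈·⌉ = 393
j=13: r + 12k = 428.581 → ⌈·⌉ = 429
j=14: r + 13k = 464.181 → ⌈·⌉ = 465
j=15: r + 14k = 499.781 → ⌈·⌉ = 500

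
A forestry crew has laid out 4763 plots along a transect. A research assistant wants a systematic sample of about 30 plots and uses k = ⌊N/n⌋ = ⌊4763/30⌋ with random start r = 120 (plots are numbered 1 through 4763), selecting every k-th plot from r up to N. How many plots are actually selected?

30

k = ⌊4763/30⌋ = 158
Achieved size = ⌊(4763 − 120)/158⌋ + 1 = ⌊4643/158⌋ + 1 = 29 + 1 = 30
(last selection: 120 + 29×158 = 4702 ≤ 4763; next would be 4860 > 4763)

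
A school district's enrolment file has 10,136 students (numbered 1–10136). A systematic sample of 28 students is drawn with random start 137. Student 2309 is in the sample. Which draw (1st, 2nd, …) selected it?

k = 10136/28 = 362
position = (2309 − 137)/362 + 1 = 2172/362 + 1 = 6 + 1 = 7

7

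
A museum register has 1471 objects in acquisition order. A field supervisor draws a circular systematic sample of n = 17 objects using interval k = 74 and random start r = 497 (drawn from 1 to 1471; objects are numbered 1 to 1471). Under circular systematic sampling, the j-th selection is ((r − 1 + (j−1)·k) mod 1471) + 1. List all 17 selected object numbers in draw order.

497, 571, 645, 719, 793, 867, 941, 1015, 1089, 1163, 1237, 1311, 1385, 1459, 62, 136, 210

Selection 1: 497
Selection 2: 497 + 74 = 571
Selection 3: 571 + 74 = 645
Selection 4: 645 + 74 = 719
Selection 5: 719 + 74 = 793
Selection 6: 793 + 74 = 867
Selection 7: 867 + 74 = 941
Selection 8: 941 + 74 = 1015
Selection 9: 1015 + 74 = 1089
Selection 10: 1089 + 74 = 1163
Selection 11: 1163 + 74 = 1237
Selection 12: 1237 + 74 = 1311
Selection 13: 1311 + 74 = 1385
Selection 14: 1385 + 74 = 1459
Selection 15: 1459 + 74 = 1533 → 1533 − 1471 = 62
Selection 16: 62 + 74 = 136
Selection 17: 136 + 74 = 210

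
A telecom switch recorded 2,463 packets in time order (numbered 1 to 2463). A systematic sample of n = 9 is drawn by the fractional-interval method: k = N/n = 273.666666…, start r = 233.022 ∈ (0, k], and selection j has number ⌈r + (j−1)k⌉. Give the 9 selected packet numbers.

j=1: r + 0k = 233.022 → ⌈·⌉ = 234
j=2: r + 1k = 506.688666… → ⌈·⌉ = 507
j=3: r + 2k = 780.355333… → ⌈·⌉ = 781
j=4: r + 3k = 1054.022 → ⌈·⌉ = 1055
j=5: r + 4k = 1327.688666… → ⌈·⌉ = 1328
j=6: r + 5k = 1601.355333… → ⌈·⌉ = 1602
j=7: r + 6k = 1875.022 → ⌈·⌉ = 1876
j=8: r + 7k = 2148.688666… → ⌈·⌉ = 2149
j=9: r + 8k = 2422.355333… → ⌈·⌉ = 2423

234, 507, 781, 1055, 1328, 1602, 1876, 2149, 2423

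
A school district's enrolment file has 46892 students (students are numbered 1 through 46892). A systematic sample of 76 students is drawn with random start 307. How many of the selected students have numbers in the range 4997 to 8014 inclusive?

5

k = 46892/76 = 617
First selection ≥ 4997: 307 + ⌈(4997−307)/617⌉·617 = 307 + 8×617 = 5243
Last selection ≤ 8014: 307 + ⌊(8014−307)/617⌋·617 = 307 + 12×617 = 7711
Count = 12 − 8 + 1 = 5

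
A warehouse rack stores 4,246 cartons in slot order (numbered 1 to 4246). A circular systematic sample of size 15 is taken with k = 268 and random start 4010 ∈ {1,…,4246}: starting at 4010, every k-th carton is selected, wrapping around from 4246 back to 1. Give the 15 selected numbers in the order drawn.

4010, 32, 300, 568, 836, 1104, 1372, 1640, 1908, 2176, 2444, 2712, 2980, 3248, 3516

Selection 1: 4010
Selection 2: 4010 + 268 = 4278 → 4278 − 4246 = 32
Selection 3: 32 + 268 = 300
Selection 4: 300 + 268 = 568
Selection 5: 568 + 268 = 836
Selection 6: 836 + 268 = 1104
Selection 7: 1104 + 268 = 1372
Selection 8: 1372 + 268 = 1640
Selection 9: 1640 + 268 = 1908
Selection 10: 1908 + 268 = 2176
Selection 11: 2176 + 268 = 2444
Selection 12: 2444 + 268 = 2712
Selection 13: 2712 + 268 = 2980
Selection 14: 2980 + 268 = 3248
Selection 15: 3248 + 268 = 3516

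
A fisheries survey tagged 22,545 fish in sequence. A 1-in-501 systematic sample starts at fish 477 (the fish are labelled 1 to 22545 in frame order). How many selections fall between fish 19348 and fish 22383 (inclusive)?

k = 501
First selection ≥ 19348: 477 + ⌈(19348−477)/501⌉·501 = 477 + 38×501 = 19515
Last selection ≤ 22383: 477 + ⌊(22383−477)/501⌋·501 = 477 + 43×501 = 22020
Count = 43 − 38 + 1 = 6

6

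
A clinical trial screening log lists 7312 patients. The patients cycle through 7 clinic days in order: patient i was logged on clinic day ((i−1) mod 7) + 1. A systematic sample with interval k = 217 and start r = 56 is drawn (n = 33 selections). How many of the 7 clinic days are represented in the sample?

1

Consecutive selections differ by k = 217, so their clinic day numbers differ by 217 mod 7 = 0.
gcd(217, 7) = 7, so the sample visits 7/7 = 1 distinct residues mod 7.
Start 56 is clinic day 7; the clinic days hit are 7.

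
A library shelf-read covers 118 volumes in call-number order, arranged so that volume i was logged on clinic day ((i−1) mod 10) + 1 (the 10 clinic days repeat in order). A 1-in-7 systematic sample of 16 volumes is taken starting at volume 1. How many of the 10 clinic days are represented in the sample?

10

Consecutive selections differ by k = 7, so their clinic day numbers differ by 7 mod 10 = 7.
gcd(7, 10) = 1, so the sample visits 10/1 = 10 distinct residues mod 10.
Start 1 is clinic day 1; the clinic days hit are 1, 2, 3, 4, 5, 6, 7, 8, 9, 10.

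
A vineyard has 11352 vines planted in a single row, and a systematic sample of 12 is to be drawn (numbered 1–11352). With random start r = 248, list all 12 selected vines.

k = N/n = 11352/12 = 946
vine 1: 248
vine 2: 248 + 946 = 1194
vine 3: 1194 + 946 = 2140
vine 4: 2140 + 946 = 3086
vine 5: 3086 + 946 = 4032
vine 6: 4032 + 946 = 4978
vine 7: 4978 + 946 = 5924
vine 8: 5924 + 946 = 6870
vine 9: 6870 + 946 = 7816
vine 10: 7816 + 946 = 8762
vine 11: 8762 + 946 = 9708
vine 12: 9708 + 946 = 10654

248, 1194, 2140, 3086, 4032, 4978, 5924, 6870, 7816, 8762, 9708, 10654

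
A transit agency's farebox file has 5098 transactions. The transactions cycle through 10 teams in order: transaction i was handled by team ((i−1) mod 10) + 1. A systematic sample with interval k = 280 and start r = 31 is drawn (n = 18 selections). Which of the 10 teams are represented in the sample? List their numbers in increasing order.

Consecutive selections differ by k = 280, so their team numbers differ by 280 mod 10 = 0.
gcd(280, 10) = 10, so the sample visits 10/10 = 1 distinct residues mod 10.
Start 31 is team 1; the teams hit are 1.

1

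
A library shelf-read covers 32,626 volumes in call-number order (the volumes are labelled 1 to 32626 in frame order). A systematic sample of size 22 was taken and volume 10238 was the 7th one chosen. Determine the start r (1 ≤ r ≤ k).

k = 32626/22 = 1483
r = 10238 − (7−1)×1483 = 10238 − 8898 = 1340

1340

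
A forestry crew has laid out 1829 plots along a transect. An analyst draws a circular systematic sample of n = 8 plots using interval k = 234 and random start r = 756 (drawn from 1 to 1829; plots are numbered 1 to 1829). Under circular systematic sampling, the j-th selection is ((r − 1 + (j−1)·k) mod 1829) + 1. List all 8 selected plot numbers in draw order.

756, 990, 1224, 1458, 1692, 97, 331, 565

Selection 1: 756
Selection 2: 756 + 234 = 990
Selection 3: 990 + 234 = 1224
Selection 4: 1224 + 234 = 1458
Selection 5: 1458 + 234 = 1692
Selection 6: 1692 + 234 = 1926 → 1926 − 1829 = 97
Selection 7: 97 + 234 = 331
Selection 8: 331 + 234 = 565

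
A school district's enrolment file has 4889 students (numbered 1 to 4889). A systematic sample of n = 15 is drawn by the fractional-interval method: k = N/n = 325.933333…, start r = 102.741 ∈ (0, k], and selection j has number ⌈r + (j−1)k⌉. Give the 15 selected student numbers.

103, 429, 755, 1081, 1407, 1733, 2059, 2385, 2711, 3037, 3363, 3689, 4014, 4340, 4666

j=1: r + 0k = 102.741 → ⌈·⌉ = 103
j=2: r + 1k = 428.674333… → ⌈·⌉ = 429
j=3: r + 2k = 754.607666… → ⌈·⌉ = 755
j=4: r + 3k = 1080.541 → ⌈·⌉ = 1081
j=5: r + 4k = 1406.474333… → ⌈·⌉ = 1407
j=6: r + 5k = 1732.407666… → ⌈·⌉ = 1733
j=7: r + 6k = 2058.341 → ⌈·⌉ = 2059
j=8: r + 7k = 2384.274333… → ⌈·⌉ = 2385
j=9: r + 8k = 2710.207666… → ⌈·⌉ = 2711
j=10: r + 9k = 3036.141 → ⌈·⌉ = 3037
j=11: r + 10k = 3362.074333… → ⌈·⌉ = 3363
j=12: r + 11k = 3688.007666… → ⌈·⌉ = 3689
j=13: r + 12k = 4013.941 → ⌈·⌉ = 4014
j=14: r + 13k = 4339.874333… → ⌈·⌉ = 4340
j=15: r + 14k = 4665.807666… → ⌈·⌉ = 4666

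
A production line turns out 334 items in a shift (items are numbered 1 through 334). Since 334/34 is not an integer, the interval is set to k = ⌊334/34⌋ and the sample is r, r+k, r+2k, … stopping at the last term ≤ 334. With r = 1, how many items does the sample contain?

38

k = ⌊334/34⌋ = 9
Achieved size = ⌊(334 − 1)/9⌋ + 1 = ⌊333/9⌋ + 1 = 37 + 1 = 38
(last selection: 1 + 37×9 = 334 ≤ 334; next would be 343 > 334)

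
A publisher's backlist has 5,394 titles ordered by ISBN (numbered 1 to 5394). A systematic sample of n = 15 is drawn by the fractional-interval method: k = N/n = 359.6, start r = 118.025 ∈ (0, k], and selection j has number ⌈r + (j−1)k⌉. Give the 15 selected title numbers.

j=1: r + 0k = 118.025 → ⌈·⌉ = 119
j=2: r + 1k = 477.625 → ⌈·⌉ = 478
j=3: r + 2k = 837.225 → ⌈·⌉ = 838
j=4: r + 3k = 1196.825 → ⌈·⌉ = 1197
j=5: r + 4k = 1556.425 → ⌈·⌉ = 1557
j=6: r + 5k = 1916.025 → ⌈·⌉ = 1917
j=7: r + 6k = 2275.625 → ⌈·⌉ = 2276
j=8: r + 7k = 2635.225 → ⌈·⌉ = 2636
j=9: r + 8k = 2994.825 → ⌈·⌉ = 2995
j=10: r + 9k = 3354.425 → ⌈·⌉ = 3355
j=11: r + 10k = 3714.025 → ⌈·⌉ = 3715
j=12: r + 11k = 4073.625 → ⌈·⌉ = 4074
j=13: r + 12k = 4433.225 → ⌈·⌉ = 4434
j=14: r + 13k = 4792.825 → ⌈·⌉ = 4793
j=15: r + 14k = 5152.425 → ⌈·⌉ = 5153

119, 478, 838, 1197, 1557, 1917, 2276, 2636, 2995, 3355, 3715, 4074, 4434, 4793, 5153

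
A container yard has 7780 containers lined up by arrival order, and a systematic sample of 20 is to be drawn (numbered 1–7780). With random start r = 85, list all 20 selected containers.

k = N/n = 7780/20 = 389
container 1: 85
container 2: 85 + 389 = 474
container 3: 474 + 389 = 863
container 4: 863 + 389 = 1252
container 5: 1252 + 389 = 1641
container 6: 1641 + 389 = 2030
container 7: 2030 + 389 = 2419
container 8: 2419 + 389 = 2808
container 9: 2808 + 389 = 3197
container 10: 3197 + 389 = 3586
container 11: 3586 + 389 = 3975
container 12: 3975 + 389 = 4364
container 13: 4364 + 389 = 4753
container 14: 4753 + 389 = 5142
container 15: 5142 + 389 = 5531
container 16: 5531 + 389 = 5920
container 17: 5920 + 389 = 6309
container 18: 6309 + 389 = 6698
container 19: 6698 + 389 = 7087
container 20: 7087 + 389 = 7476

85, 474, 863, 1252, 1641, 2030, 2419, 2808, 3197, 3586, 3975, 4364, 4753, 5142, 5531, 5920, 6309, 6698, 7087, 7476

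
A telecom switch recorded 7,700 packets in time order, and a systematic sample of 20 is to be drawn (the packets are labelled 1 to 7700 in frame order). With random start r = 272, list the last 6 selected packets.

5662, 6047, 6432, 6817, 7202, 7587

k = N/n = 7700/20 = 385
15th selection = 272 + 14×385 = 5662
16th: 5662 + 385 = 6047
17th: 6047 + 385 = 6432
18th: 6432 + 385 = 6817
19th: 6817 + 385 = 7202
20th: 7202 + 385 = 7587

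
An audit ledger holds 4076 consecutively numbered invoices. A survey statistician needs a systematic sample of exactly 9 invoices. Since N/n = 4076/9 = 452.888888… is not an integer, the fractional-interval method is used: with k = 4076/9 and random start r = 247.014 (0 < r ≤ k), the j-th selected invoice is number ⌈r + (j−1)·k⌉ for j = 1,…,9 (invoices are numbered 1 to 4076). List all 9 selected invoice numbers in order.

j=1: r + 0k = 247.014 → ⌈·⌉ = 248
j=2: r + 1k = 699.902888… → ⌈·⌉ = 700
j=3: r + 2k = 1152.791777… → ⌈·⌉ = 1153
j=4: r + 3k = 1605.680666… → ⌈·⌉ = 1606
j=5: r + 4k = 2058.569555… → ⌈·⌉ = 2059
j=6: r + 5k = 2511.458444… → ⌈·⌉ = 2512
j=7: r + 6k = 2964.347333… → ⌈·⌉ = 2965
j=8: r + 7k = 3417.236222… → ⌈·⌉ = 3418
j=9: r + 8k = 3870.125111… → ⌈·⌉ = 3871

248, 700, 1153, 1606, 2059, 2512, 2965, 3418, 3871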